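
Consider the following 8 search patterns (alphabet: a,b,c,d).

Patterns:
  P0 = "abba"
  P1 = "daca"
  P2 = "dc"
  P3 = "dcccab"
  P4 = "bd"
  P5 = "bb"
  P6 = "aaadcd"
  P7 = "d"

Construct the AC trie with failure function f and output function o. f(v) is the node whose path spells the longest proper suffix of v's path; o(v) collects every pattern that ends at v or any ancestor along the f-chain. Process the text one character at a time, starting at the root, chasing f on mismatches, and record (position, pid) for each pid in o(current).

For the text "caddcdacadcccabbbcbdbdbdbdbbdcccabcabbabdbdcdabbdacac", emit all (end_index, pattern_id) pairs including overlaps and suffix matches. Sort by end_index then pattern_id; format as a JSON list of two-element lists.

Build:
Trie nodes:
  0='ε' goto a→1 b→14 d→5
  1='a' goto a→17 b→2
  2='ab' goto b→3
  3='abb' goto a→4
  4='abba' goto ·  [P0 ends]
  5='d' goto a→6 c→9  [P7 ends]
  6='da' goto c→7
  7='dac' goto a→8
  8='daca' goto ·  [P1 ends]
  9='dc' goto c→10  [P2 ends]
  10='dcc' goto c→11
  11='dccc' goto a→12
  12='dccca' goto b→13
  13='dcccab' goto ·  [P3 ends]
  14='b' goto b→16 d→15
  15='bd' goto ·  [P4 ends]
  16='bb' goto ·  [P5 ends]
  17='aa' goto a→18
  18='aaa' goto d→19
  19='aaad' goto c→20
  20='aaadc' goto d→21
  21='aaadcd' goto ·  [P6 ends]

Failure links (BFS by depth):
  n1('a'): parent n0 fail=0; on 'a' 0 → fail=0;  out ∅∪∅=∅
  n5('d'): parent n0 fail=0; on 'd' 0 → fail=0;  out {7}∪∅={7}
  n14('b'): parent n0 fail=0; on 'b' 0 → fail=0;  out ∅∪∅=∅
  n2('ab'): parent n1 fail=0; on 'b' 0 → fail=14;  out ∅∪∅=∅
  n6('da'): parent n5 fail=0; on 'a' 0 → fail=1;  out ∅∪∅=∅
  n9('dc'): parent n5 fail=0; on 'c' 0 → fail=0;  out {2}∪∅={2}
  n15('bd'): parent n14 fail=0; on 'd' 0 → fail=5;  out {4}∪{7}={4,7}
  n16('bb'): parent n14 fail=0; on 'b' 0 → fail=14;  out {5}∪∅={5}
  n17('aa'): parent n1 fail=0; on 'a' 0 → fail=1;  out ∅∪∅=∅
  n3('abb'): parent n2 fail=14; on 'b' 14 → fail=16;  out ∅∪{5}={5}
  n7('dac'): parent n6 fail=1; on 'c' 1→0 → fail=0;  out ∅∪∅=∅
  n10('dcc'): parent n9 fail=0; on 'c' 0 → fail=0;  out ∅∪∅=∅
  n18('aaa'): parent n17 fail=1; on 'a' 1 → fail=17;  out ∅∪∅=∅
  n4('abba'): parent n3 fail=16; on 'a' 16→14→0 → fail=1;  out {0}∪∅={0}
  n8('daca'): parent n7 fail=0; on 'a' 0 → fail=1;  out {1}∪∅={1}
  n11('dccc'): parent n10 fail=0; on 'c' 0 → fail=0;  out ∅∪∅=∅
  n19('aaad'): parent n18 fail=17; on 'd' 17→1→0 → fail=5;  out ∅∪{7}={7}
  n12('dccca'): parent n11 fail=0; on 'a' 0 → fail=1;  out ∅∪∅=∅
  n20('aaadc'): parent n19 fail=5; on 'c' 5 → fail=9;  out ∅∪{2}={2}
  n13('dcccab'): parent n12 fail=1; on 'b' 1 → fail=2;  out {3}∪∅={3}
  n21('aaadcd'): parent n20 fail=9; on 'd' 9→0 → fail=5;  out {6}∪{7}={6,7}

Run:
[0] read 'c'  n0⇒n0
[1] read 'a'  n0⇒n1
[2] read 'd'  n1⇒n5 (via fail)  ** P7@[2:2]
[3] read 'd'  n5⇒n5 (via fail)  ** P7@[3:3]
[4] read 'c'  n5⇒n9  ** P2@[3:4]
[5] read 'd'  n9⇒n5 (via fail)  ** P7@[5:5]
[6] read 'a'  n5⇒n6
[7] read 'c'  n6⇒n7
[8] read 'a'  n7⇒n8  ** P1@[5:8]
[9] read 'd'  n8⇒n5 (via fail)  ** P7@[9:9]
[10] read 'c'  n5⇒n9  ** P2@[9:10]
[11] read 'c'  n9⇒n10
[12] read 'c'  n10⇒n11
[13] read 'a'  n11⇒n12
[14] read 'b'  n12⇒n13  ** P3@[9:14]
[15] read 'b'  n13⇒n3 (via fail)  ** P5@[14:15]
[16] read 'b'  n3⇒n16 (via fail)  ** P5@[15:16]
[17] read 'c'  n16⇒n0 (via fail)
[18] read 'b'  n0⇒n14
[19] read 'd'  n14⇒n15  ** P4@[18:19],P7@[19:19]
[20] read 'b'  n15⇒n14 (via fail)
[21] read 'd'  n14⇒n15  ** P4@[20:21],P7@[21:21]
[22] read 'b'  n15⇒n14 (via fail)
[23] read 'd'  n14⇒n15  ** P4@[22:23],P7@[23:23]
[24] read 'b'  n15⇒n14 (via fail)
[25] read 'd'  n14⇒n15  ** P4@[24:25],P7@[25:25]
[26] read 'b'  n15⇒n14 (via fail)
[27] read 'b'  n14⇒n16  ** P5@[26:27]
[28] read 'd'  n16⇒n15 (via fail)  ** P4@[27:28],P7@[28:28]
[29] read 'c'  n15⇒n9 (via fail)  ** P2@[28:29]
[30] read 'c'  n9⇒n10
[31] read 'c'  n10⇒n11
[32] read 'a'  n11⇒n12
[33] read 'b'  n12⇒n13  ** P3@[28:33]
[34] read 'c'  n13⇒n0 (via fail)
[35] read 'a'  n0⇒n1
[36] read 'b'  n1⇒n2
[37] read 'b'  n2⇒n3  ** P5@[36:37]
[38] read 'a'  n3⇒n4  ** P0@[35:38]
[39] read 'b'  n4⇒n2 (via fail)
[40] read 'd'  n2⇒n15 (via fail)  ** P4@[39:40],P7@[40:40]
[41] read 'b'  n15⇒n14 (via fail)
[42] read 'd'  n14⇒n15  ** P4@[41:42],P7@[42:42]
[43] read 'c'  n15⇒n9 (via fail)  ** P2@[42:43]
[44] read 'd'  n9⇒n5 (via fail)  ** P7@[44:44]
[45] read 'a'  n5⇒n6
[46] read 'b'  n6⇒n2 (via fail)
[47] read 'b'  n2⇒n3  ** P5@[46:47]
[48] read 'd'  n3⇒n15 (via fail)  ** P4@[47:48],P7@[48:48]
[49] read 'a'  n15⇒n6 (via fail)
[50] read 'c'  n6⇒n7
[51] read 'a'  n7⇒n8  ** P1@[48:51]
[52] read 'c'  n8⇒n0 (via fail)

Result: [[2,7],[3,7],[4,2],[5,7],[8,1],[9,7],[10,2],[14,3],[15,5],[16,5],[19,4],[19,7],[21,4],[21,7],[23,4],[23,7],[25,4],[25,7],[27,5],[28,4],[28,7],[29,2],[33,3],[37,5],[38,0],[40,4],[40,7],[42,4],[42,7],[43,2],[44,7],[47,5],[48,4],[48,7],[51,1]]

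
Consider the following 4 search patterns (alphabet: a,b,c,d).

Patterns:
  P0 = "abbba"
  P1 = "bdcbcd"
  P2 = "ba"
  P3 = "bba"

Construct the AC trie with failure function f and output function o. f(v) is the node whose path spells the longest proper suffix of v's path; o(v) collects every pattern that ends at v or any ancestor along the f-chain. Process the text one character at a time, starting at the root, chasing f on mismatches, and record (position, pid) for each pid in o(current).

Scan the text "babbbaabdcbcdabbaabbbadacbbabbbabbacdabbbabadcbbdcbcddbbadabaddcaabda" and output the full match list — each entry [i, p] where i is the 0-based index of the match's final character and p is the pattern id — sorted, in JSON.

Build automaton:
Trie (insert patterns):
  n0 'ε': a→1 b→6
  n1 'a': b→2
  n2 'ab': b→3
  n3 'abb': b→4
  n4 'abbb': a→5
  n5 'abbba': ·  ←P0
  n6 'b': a→12 b→13 d→7
  n7 'bd': c→8
  n8 'bdc': b→9
  n9 'bdcb': c→10
  n10 'bdcbc': d→11
  n11 'bdcbcd': ·  ←P1
  n12 'ba': ·  ←P2
  n13 'bb': a→14
  n14 'bba': ·  ←P3

Failure links (BFS by depth):
  fail(1) 'a': from fail(0)=0 chase 'a': 0 ⇒ 0;  out=∅∪out(0)=∅
  fail(6) 'b': from fail(0)=0 chase 'b': 0 ⇒ 0;  out=∅∪out(0)=∅
  fail(2) 'ab': from fail(1)=0 chase 'b': 0 ⇒ 6;  out=∅∪out(6)=∅
  fail(7) 'bd': from fail(6)=0 chase 'd': 0 ⇒ 0;  out=∅∪out(0)=∅
  fail(12) 'ba': from fail(6)=0 chase 'a': 0 ⇒ 1;  out={2}∪out(1)={2}
  fail(13) 'bb': from fail(6)=0 chase 'b': 0 ⇒ 6;  out=∅∪out(6)=∅
  fail(3) 'abb': from fail(2)=6 chase 'b': 6 ⇒ 13;  out=∅∪out(13)=∅
  fail(8) 'bdc': from fail(7)=0 chase 'c': 0 ⇒ 0;  out=∅∪out(0)=∅
  fail(14) 'bba': from fail(13)=6 chase 'a': 6 ⇒ 12;  out={3}∪out(12)={2,3}
  fail(4) 'abbb': from fail(3)=13 chase 'b': 13→6 ⇒ 13;  out=∅∪out(13)=∅
  fail(9) 'bdcb': from fail(8)=0 chase 'b': 0 ⇒ 6;  out=∅∪out(6)=∅
  fail(5) 'abbba': from fail(4)=13 chase 'a': 13 ⇒ 14;  out={0}∪out(14)={0,2,3}
  fail(10) 'bdcbc': from fail(9)=6 chase 'c': 6→0 ⇒ 0;  out=∅∪out(0)=∅
  fail(11) 'bdcbcd': from fail(10)=0 chase 'd': 0 ⇒ 0;  out={1}∪out(0)={1}

Scan:
[0] read 'b'  n0⇒n6
[1] read 'a'  n6⇒n12  → match P2@[0:1]
[2] read 'b'  n12⇒n2 ·f
[3] read 'b'  n2⇒n3
[4] read 'b'  n3⇒n4
[5] read 'a'  n4⇒n5  → match P0@[1:5],P2@[4:5],P3@[3:5]
[6] read 'a'  n5⇒n1 ·f
[7] read 'b'  n1⇒n2
[8] read 'd'  n2⇒n7 ·f
[9] read 'c'  n7⇒n8
[10] read 'b'  n8⇒n9
[11] read 'c'  n9⇒n10
[12] read 'd'  n10⇒n11  → match P1@[7:12]
[13] read 'a'  n11⇒n1 ·f
[14] read 'b'  n1⇒n2
[15] read 'b'  n2⇒n3
[16] read 'a'  n3⇒n14 ·f  → match P2@[15:16],P3@[14:16]
[17] read 'a'  n14⇒n1 ·f
[18] read 'b'  n1⇒n2
[19] read 'b'  n2⇒n3
[20] read 'b'  n3⇒n4
[21] read 'a'  n4⇒n5  → match P0@[17:21],P2@[20:21],P3@[19:21]
[22] read 'd'  n5⇒n0 ·f
[23] read 'a'  n0⇒n1
[24] read 'c'  n1⇒n0 ·f
[25] read 'b'  n0⇒n6
[26] read 'b'  n6⇒n13
[27] read 'a'  n13⇒n14  → match P2@[26:27],P3@[25:27]
[28] read 'b'  n14⇒n2 ·f
[29] read 'b'  n2⇒n3
[30] read 'b'  n3⇒n4
[31] read 'a'  n4⇒n5  → match P0@[27:31],P2@[30:31],P3@[29:31]
[32] read 'b'  n5⇒n2 ·f
[33] read 'b'  n2⇒n3
[34] read 'a'  n3⇒n14 ·f  → match P2@[33:34],P3@[32:34]
[35] read 'c'  n14⇒n0 ·f
[36] read 'd'  n0⇒n0
[37] read 'a'  n0⇒n1
[38] read 'b'  n1⇒n2
[39] read 'b'  n2⇒n3
[40] read 'b'  n3⇒n4
[41] read 'a'  n4⇒n5  → match P0@[37:41],P2@[40:41],P3@[39:41]
[42] read 'b'  n5⇒n2 ·f
[43] read 'a'  n2⇒n12 ·f  → match P2@[42:43]
[44] read 'd'  n12⇒n0 ·f
[45] read 'c'  n0⇒n0
[46] read 'b'  n0⇒n6
[47] read 'b'  n6⇒n13
[48] read 'd'  n13⇒n7 ·f
[49] read 'c'  n7⇒n8
[50] read 'b'  n8⇒n9
[51] read 'c'  n9⇒n10
[52] read 'd'  n10⇒n11  → match P1@[47:52]
[53] read 'd'  n11⇒n0 ·f
[54] read 'b'  n0⇒n6
[55] read 'b'  n6⇒n13
[56] read 'a'  n13⇒n14  → match P2@[55:56],P3@[54:56]
[57] read 'd'  n14⇒n0 ·f
[58] read 'a'  n0⇒n1
[59] read 'b'  n1⇒n2
[60] read 'a'  n2⇒n12 ·f  → match P2@[59:60]
[61] read 'd'  n12⇒n0 ·f
[62] read 'd'  n0⇒n0
[63] read 'c'  n0⇒n0
[64] read 'a'  n0⇒n1
[65] read 'a'  n1⇒n1 ·f
[66] read 'b'  n1⇒n2
[67] read 'd'  n2⇒n7 ·f
[68] read 'a'  n7⇒n1 ·f

Matches: [[1,2],[5,0],[5,2],[5,3],[12,1],[16,2],[16,3],[21,0],[21,2],[21,3],[27,2],[27,3],[31,0],[31,2],[31,3],[34,2],[34,3],[41,0],[41,2],[41,3],[43,2],[52,1],[56,2],[56,3],[60,2]]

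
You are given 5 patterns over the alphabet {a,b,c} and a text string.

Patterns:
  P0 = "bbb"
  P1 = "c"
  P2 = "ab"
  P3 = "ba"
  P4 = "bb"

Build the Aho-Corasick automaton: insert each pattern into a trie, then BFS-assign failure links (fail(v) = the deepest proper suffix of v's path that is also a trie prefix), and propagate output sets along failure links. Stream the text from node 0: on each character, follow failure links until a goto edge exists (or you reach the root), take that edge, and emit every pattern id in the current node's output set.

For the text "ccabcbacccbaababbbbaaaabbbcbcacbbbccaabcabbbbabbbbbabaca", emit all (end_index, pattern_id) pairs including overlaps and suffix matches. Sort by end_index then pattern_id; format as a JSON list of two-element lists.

Build automaton:
Trie (insert patterns):
  n0 'ε': a→5 b→1 c→4
  n1 'b': a→7 b→2
  n2 'bb': b→3  [P4 ends]
  n3 'bbb': ·  [P0 ends]
  n4 'c': ·  [P1 ends]
  n5 'a': b→6
  n6 'ab': ·  [P2 ends]
  n7 'ba': ·  [P3 ends]

Failure links (BFS by depth):
  n1('b'): parent n0 fail=0; on 'b' 0 → fail=0;  out ∅∪∅=∅
  n4('c'): parent n0 fail=0; on 'c' 0 → fail=0;  out {1}∪∅={1}
  n5('a'): parent n0 fail=0; on 'a' 0 → fail=0;  out ∅∪∅=∅
  n2('bb'): parent n1 fail=0; on 'b' 0 → fail=1;  out {4}∪∅={4}
  n6('ab'): parent n5 fail=0; on 'b' 0 → fail=1;  out {2}∪∅={2}
  n7('ba'): parent n1 fail=0; on 'a' 0 → fail=5;  out {3}∪∅={3}
  n3('bbb'): parent n2 fail=1; on 'b' 1 → fail=2;  out {0}∪{4}={0,4}

Run:
[0] read 'c'  n0⇒n4  ** P1@[0:0]
[1] read 'c'  n4⇒n4 ·f  ** P1@[1:1]
[2] read 'a'  n4⇒n5 ·f
[3] read 'b'  n5⇒n6  ** P2@[2:3]
[4] read 'c'  n6⇒n4 ·f  ** P1@[4:4]
[5] read 'b'  n4⇒n1 ·f
[6] read 'a'  n1⇒n7  ** P3@[5:6]
[7] read 'c'  n7⇒n4 ·f  ** P1@[7:7]
[8] read 'c'  n4⇒n4 ·f  ** P1@[8:8]
[9] read 'c'  n4⇒n4 ·f  ** P1@[9:9]
[10] read 'b'  n4⇒n1 ·f
[11] read 'a'  n1⇒n7  ** P3@[10:11]
[12] read 'a'  n7⇒n5 ·f
[13] read 'b'  n5⇒n6  ** P2@[12:13]
[14] read 'a'  n6⇒n7 ·f  ** P3@[13:14]
[15] read 'b'  n7⇒n6 ·f  ** P2@[14:15]
[16] read 'b'  n6⇒n2 ·f  ** P4@[15:16]
[17] read 'b'  n2⇒n3  ** P0@[15:17],P4@[16:17]
[18] read 'b'  n3⇒n3 ·f  ** P0@[16:18],P4@[17:18]
[19] read 'a'  n3⇒n7 ·f  ** P3@[18:19]
[20] read 'a'  n7⇒n5 ·f
[21] read 'a'  n5⇒n5 ·f
[22] read 'a'  n5⇒n5 ·f
[23] read 'b'  n5⇒n6  ** P2@[22:23]
[24] read 'b'  n6⇒n2 ·f  ** P4@[23:24]
[25] read 'b'  n2⇒n3  ** P0@[23:25],P4@[24:25]
[26] read 'c'  n3⇒n4 ·f  ** P1@[26:26]
[27] read 'b'  n4⇒n1 ·f
[28] read 'c'  n1⇒n4 ·f  ** P1@[28:28]
[29] read 'a'  n4⇒n5 ·f
[30] read 'c'  n5⇒n4 ·f  ** P1@[30:30]
[31] read 'b'  n4⇒n1 ·f
[32] read 'b'  n1⇒n2  ** P4@[31:32]
[33] read 'b'  n2⇒n3  ** P0@[31:33],P4@[32:33]
[34] read 'c'  n3⇒n4 ·f  ** P1@[34:34]
[35] read 'c'  n4⇒n4 ·f  ** P1@[35:35]
[36] read 'a'  n4⇒n5 ·f
[37] read 'a'  n5⇒n5 ·f
[38] read 'b'  n5⇒n6  ** P2@[37:38]
[39] read 'c'  n6⇒n4 ·f  ** P1@[39:39]
[40] read 'a'  n4⇒n5 ·f
[41] read 'b'  n5⇒n6  ** P2@[40:41]
[42] read 'b'  n6⇒n2 ·f  ** P4@[41:42]
[43] read 'b'  n2⇒n3  ** P0@[41:43],P4@[42:43]
[44] read 'b'  n3⇒n3 ·f  ** P0@[42:44],P4@[43:44]
[45] read 'a'  n3⇒n7 ·f  ** P3@[44:45]
[46] read 'b'  n7⇒n6 ·f  ** P2@[45:46]
[47] read 'b'  n6⇒n2 ·f  ** P4@[46:47]
[48] read 'b'  n2⇒n3  ** P0@[46:48],P4@[47:48]
[49] read 'b'  n3⇒n3 ·f  ** P0@[47:49],P4@[48:49]
[50] read 'b'  n3⇒n3 ·f  ** P0@[48:50],P4@[49:50]
[51] read 'a'  n3⇒n7 ·f  ** P3@[50:51]
[52] read 'b'  n7⇒n6 ·f  ** P2@[51:52]
[53] read 'a'  n6⇒n7 ·f  ** P3@[52:53]
[54] read 'c'  n7⇒n4 ·f  ** P1@[54:54]
[55] read 'a'  n4⇒n5 ·f

Result: [[0,1],[1,1],[3,2],[4,1],[6,3],[7,1],[8,1],[9,1],[11,3],[13,2],[14,3],[15,2],[16,4],[17,0],[17,4],[18,0],[18,4],[19,3],[23,2],[24,4],[25,0],[25,4],[26,1],[28,1],[30,1],[32,4],[33,0],[33,4],[34,1],[35,1],[38,2],[39,1],[41,2],[42,4],[43,0],[43,4],[44,0],[44,4],[45,3],[46,2],[47,4],[48,0],[48,4],[49,0],[49,4],[50,0],[50,4],[51,3],[52,2],[53,3],[54,1]]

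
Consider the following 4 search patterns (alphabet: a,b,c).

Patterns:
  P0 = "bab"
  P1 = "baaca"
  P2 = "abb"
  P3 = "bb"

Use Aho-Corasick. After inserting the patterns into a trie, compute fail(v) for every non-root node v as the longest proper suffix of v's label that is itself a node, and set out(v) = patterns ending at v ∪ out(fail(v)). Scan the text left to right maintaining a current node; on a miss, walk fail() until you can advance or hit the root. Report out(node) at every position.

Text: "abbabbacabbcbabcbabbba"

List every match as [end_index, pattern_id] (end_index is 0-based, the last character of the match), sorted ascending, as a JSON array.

Build automaton:
Trie nodes:
  0='ε' goto a→7 b→1
  1='b' goto a→2 b→10
  2='ba' goto a→4 b→3
  3='bab' goto ·  ←P0
  4='baa' goto c→5
  5='baac' goto a→6
  6='baaca' goto ·  ←P1
  7='a' goto b→8
  8='ab' goto b→9
  9='abb' goto ·  ←P2
  10='bb' goto ·  ←P3

Failure links (BFS by depth):
  fail(1) 'b': from fail(0)=0 chase 'b': 0 ⇒ 0;  out=∅∪out(0)=∅
  fail(7) 'a': from fail(0)=0 chase 'a': 0 ⇒ 0;  out=∅∪out(0)=∅
  fail(2) 'ba': from fail(1)=0 chase 'a': 0 ⇒ 7;  out=∅∪out(7)=∅
  fail(8) 'ab': from fail(7)=0 chase 'b': 0 ⇒ 1;  out=∅∪out(1)=∅
  fail(10) 'bb': from fail(1)=0 chase 'b': 0 ⇒ 1;  out={3}∪out(1)={3}
  fail(3) 'bab': from fail(2)=7 chase 'b': 7 ⇒ 8;  out={0}∪out(8)={0}
  fail(4) 'baa': from fail(2)=7 chase 'a': 7→0 ⇒ 7;  out=∅∪out(7)=∅
  fail(9) 'abb': from fail(8)=1 chase 'b': 1 ⇒ 10;  out={2}∪out(10)={2,3}
  fail(5) 'baac': from fail(4)=7 chase 'c': 7→0 ⇒ 0;  out=∅∪out(0)=∅
  fail(6) 'baaca': from fail(5)=0 chase 'a': 0 ⇒ 7;  out={1}∪out(7)={1}

Text stream:
i=0 'a': node 0→7
i=1 'b': node 7→8
i=2 'b': node 8→9  emit P2@[0:2],P3@[1:2]
i=3 'a': node 9→2 (via fail)
i=4 'b': node 2→3  emit P0@[2:4]
i=5 'b': node 3→9 (via fail)  emit P2@[3:5],P3@[4:5]
i=6 'a': node 9→2 (via fail)
i=7 'c': node 2→0 (via fail)
i=8 'a': node 0→7
i=9 'b': node 7→8
i=10 'b': node 8→9  emit P2@[8:10],P3@[9:10]
i=11 'c': node 9→0 (via fail)
i=12 'b': node 0→1
i=13 'a': node 1→2
i=14 'b': node 2→3  emit P0@[12:14]
i=15 'c': node 3→0 (via fail)
i=16 'b': node 0→1
i=17 'a': node 1→2
i=18 'b': node 2→3  emit P0@[16:18]
i=19 'b': node 3→9 (via fail)  emit P2@[17:19],P3@[18:19]
i=20 'b': node 9→10 (via fail)  emit P3@[19:20]
i=21 'a': node 10→2 (via fail)

Matches: [[2,2],[2,3],[4,0],[5,2],[5,3],[10,2],[10,3],[14,0],[18,0],[19,2],[19,3],[20,3]]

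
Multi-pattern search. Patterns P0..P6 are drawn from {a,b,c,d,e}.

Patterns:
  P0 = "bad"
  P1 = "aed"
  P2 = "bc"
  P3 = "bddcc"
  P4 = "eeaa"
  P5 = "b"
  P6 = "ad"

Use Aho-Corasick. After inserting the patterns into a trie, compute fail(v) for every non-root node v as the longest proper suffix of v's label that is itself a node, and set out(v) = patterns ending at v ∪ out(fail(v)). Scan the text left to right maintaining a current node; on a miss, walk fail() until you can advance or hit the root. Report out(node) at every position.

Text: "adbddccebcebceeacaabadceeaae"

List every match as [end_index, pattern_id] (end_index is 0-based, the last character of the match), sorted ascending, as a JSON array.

Construct AC machine:
Trie nodes:
  0='ε' goto a→4 b→1 e→12
  1='b' goto a→2 c→7 d→8  [P5 ends]
  2='ba' goto d→3
  3='bad' goto ·  [P0 ends]
  4='a' goto d→16 e→5
  5='ae' goto d→6
  6='aed' goto ·  [P1 ends]
  7='bc' goto ·  [P2 ends]
  8='bd' goto d→9
  9='bdd' goto c→10
  10='bddc' goto c→11
  11='bddcc' goto ·  [P3 ends]
  12='e' goto e→13
  13='ee' goto a→14
  14='eea' goto a→15
  15='eeaa' goto ·  [P4 ends]
  16='ad' goto ·  [P6 ends]

Failure links (BFS by depth):
  n1('b'): parent n0 fail=0; on 'b' 0 → fail=0;  out {5}∪∅={5}
  n4('a'): parent n0 fail=0; on 'a' 0 → fail=0;  out ∅∪∅=∅
  n12('e'): parent n0 fail=0; on 'e' 0 → fail=0;  out ∅∪∅=∅
  n2('ba'): parent n1 fail=0; on 'a' 0 → fail=4;  out ∅∪∅=∅
  n5('ae'): parent n4 fail=0; on 'e' 0 → fail=12;  out ∅∪∅=∅
  n7('bc'): parent n1 fail=0; on 'c' 0 → fail=0;  out {2}∪∅={2}
  n8('bd'): parent n1 fail=0; on 'd' 0 → fail=0;  out ∅∪∅=∅
  n13('ee'): parent n12 fail=0; on 'e' 0 → fail=12;  out ∅∪∅=∅
  n16('ad'): parent n4 fail=0; on 'd' 0 → fail=0;  out {6}∪∅={6}
  n3('bad'): parent n2 fail=4; on 'd' 4 → fail=16;  out {0}∪{6}={0,6}
  n6('aed'): parent n5 fail=12; on 'd' 12→0 → fail=0;  out {1}∪∅={1}
  n9('bdd'): parent n8 fail=0; on 'd' 0 → fail=0;  out ∅∪∅=∅
  n14('eea'): parent n13 fail=12; on 'a' 12→0 → fail=4;  out ∅∪∅=∅
  n10('bddc'): parent n9 fail=0; on 'c' 0 → fail=0;  out ∅∪∅=∅
  n15('eeaa'): parent n14 fail=4; on 'a' 4→0 → fail=4;  out {4}∪∅={4}
  n11('bddcc'): parent n10 fail=0; on 'c' 0 → fail=0;  out {3}∪∅={3}

Scan:
[0] read 'a'  n0⇒n4
[1] read 'd'  n4⇒n16  → match P6@[0:1]
[2] read 'b'  n16⇒n1 (via fail)  → match P5@[2:2]
[3] read 'd'  n1⇒n8
[4] read 'd'  n8⇒n9
[5] read 'c'  n9⇒n10
[6] read 'c'  n10⇒n11  → match P3@[2:6]
[7] read 'e'  n11⇒n12 (via fail)
[8] read 'b'  n12⇒n1 (via fail)  → match P5@[8:8]
[9] read 'c'  n1⇒n7  → match P2@[8:9]
[10] read 'e'  n7⇒n12 (via fail)
[11] read 'b'  n12⇒n1 (via fail)  → match P5@[11:11]
[12] read 'c'  n1⇒n7  → match P2@[11:12]
[13] read 'e'  n7⇒n12 (via fail)
[14] read 'e'  n12⇒n13
[15] read 'a'  n13⇒n14
[16] read 'c'  n14⇒n0 (via fail)
[17] read 'a'  n0⇒n4
[18] read 'a'  n4⇒n4 (via fail)
[19] read 'b'  n4⇒n1 (via fail)  → match P5@[19:19]
[20] read 'a'  n1⇒n2
[21] read 'd'  n2⇒n3  → match P0@[19:21],P6@[20:21]
[22] read 'c'  n3⇒n0 (via fail)
[23] read 'e'  n0⇒n12
[24] read 'e'  n12⇒n13
[25] read 'a'  n13⇒n14
[26] read 'a'  n14⇒n15  → match P4@[23:26]
[27] read 'e'  n15⇒n5 (via fail)

All matches (sorted): [[1,6],[2,5],[6,3],[8,5],[9,2],[11,5],[12,2],[19,5],[21,0],[21,6],[26,4]]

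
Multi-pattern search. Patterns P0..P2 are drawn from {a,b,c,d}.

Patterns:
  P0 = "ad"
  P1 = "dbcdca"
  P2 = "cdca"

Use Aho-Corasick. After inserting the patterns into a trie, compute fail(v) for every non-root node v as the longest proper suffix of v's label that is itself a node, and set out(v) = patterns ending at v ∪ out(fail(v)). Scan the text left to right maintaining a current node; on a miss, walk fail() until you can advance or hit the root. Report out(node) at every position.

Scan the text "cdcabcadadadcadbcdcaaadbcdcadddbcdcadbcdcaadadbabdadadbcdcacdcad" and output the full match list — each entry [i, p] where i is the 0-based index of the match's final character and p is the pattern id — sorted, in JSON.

Build:
Trie nodes:
  0='ε' goto a→1 c→9 d→3
  1='a' goto d→2
  2='ad' goto ·  ←P0
  3='d' goto b→4
  4='db' goto c→5
  5='dbc' goto d→6
  6='dbcd' goto c→7
  7='dbcdc' goto a→8
  8='dbcdca' goto ·  ←P1
  9='c' goto d→10
  10='cd' goto c→11
  11='cdc' goto a→12
  12='cdca' goto ·  ←P2

BFS fail/out derivation:
  n1('a'): parent n0 fail=0; on 'a' 0 → fail=0;  out ∅∪∅=∅
  n3('d'): parent n0 fail=0; on 'd' 0 → fail=0;  out ∅∪∅=∅
  n9('c'): parent n0 fail=0; on 'c' 0 → fail=0;  out ∅∪∅=∅
  n2('ad'): parent n1 fail=0; on 'd' 0 → fail=3;  out {0}∪∅={0}
  n4('db'): parent n3 fail=0; on 'b' 0 → fail=0;  out ∅∪∅=∅
  n10('cd'): parent n9 fail=0; on 'd' 0 → fail=3;  out ∅∪∅=∅
  n5('dbc'): parent n4 fail=0; on 'c' 0 → fail=9;  out ∅∪∅=∅
  n11('cdc'): parent n10 fail=3; on 'c' 3→0 → fail=9;  out ∅∪∅=∅
  n6('dbcd'): parent n5 fail=9; on 'd' 9 → fail=10;  out ∅∪∅=∅
  n12('cdca'): parent n11 fail=9; on 'a' 9→0 → fail=1;  out {2}∪∅={2}
  n7('dbcdc'): parent n6 fail=10; on 'c' 10 → fail=11;  out ∅∪∅=∅
  n8('dbcdca'): parent n7 fail=11; on 'a' 11 → fail=12;  out {1}∪{2}={1,2}

Scan:
[0] read 'c'  n0⇒n9
[1] read 'd'  n9⇒n10
[2] read 'c'  n10⇒n11
[3] read 'a'  n11⇒n12  emit P2@[0:3]
[4] read 'b'  n12⇒n0 ·f
[5] read 'c'  n0⇒n9
[6] read 'a'  n9⇒n1 ·f
[7] read 'd'  n1⇒n2  emit P0@[6:7]
[8] read 'a'  n2⇒n1 ·f
[9] read 'd'  n1⇒n2  emit P0@[8:9]
[10] read 'a'  n2⇒n1 ·f
[11] read 'd'  n1⇒n2  emit P0@[10:11]
[12] read 'c'  n2⇒n9 ·f
[13] read 'a'  n9⇒n1 ·f
[14] read 'd'  n1⇒n2  emit P0@[13:14]
[15] read 'b'  n2⇒n4 ·f
[16] read 'c'  n4⇒n5
[17] read 'd'  n5⇒n6
[18] read 'c'  n6⇒n7
[19] read 'a'  n7⇒n8  emit P1@[14:19],P2@[16:19]
[20] read 'a'  n8⇒n1 ·f
[21] read 'a'  n1⇒n1 ·f
[22] read 'd'  n1⇒n2  emit P0@[21:22]
[23] read 'b'  n2⇒n4 ·f
[24] read 'c'  n4⇒n5
[25] read 'd'  n5⇒n6
[26] read 'c'  n6⇒n7
[27] read 'a'  n7⇒n8  emit P1@[22:27],P2@[24:27]
[28] read 'd'  n8⇒n2 ·f  emit P0@[27:28]
[29] read 'd'  n2⇒n3 ·f
[30] read 'd'  n3⇒n3 ·f
[31] read 'b'  n3⇒n4
[32] read 'c'  n4⇒n5
[33] read 'd'  n5⇒n6
[34] read 'c'  n6⇒n7
[35] read 'a'  n7⇒n8  emit P1@[30:35],P2@[32:35]
[36] read 'd'  n8⇒n2 ·f  emit P0@[35:36]
[37] read 'b'  n2⇒n4 ·f
[38] read 'c'  n4⇒n5
[39] read 'd'  n5⇒n6
[40] read 'c'  n6⇒n7
[41] read 'a'  n7⇒n8  emit P1@[36:41],P2@[38:41]
[42] read 'a'  n8⇒n1 ·f
[43] read 'd'  n1⇒n2  emit P0@[42:43]
[44] read 'a'  n2⇒n1 ·f
[45] read 'd'  n1⇒n2  emit P0@[44:45]
[46] read 'b'  n2⇒n4 ·f
[47] read 'a'  n4⇒n1 ·f
[48] read 'b'  n1⇒n0 ·f
[49] read 'd'  n0⇒n3
[50] read 'a'  n3⇒n1 ·f
[51] read 'd'  n1⇒n2  emit P0@[50:51]
[52] read 'a'  n2⇒n1 ·f
[53] read 'd'  n1⇒n2  emit P0@[52:53]
[54] read 'b'  n2⇒n4 ·f
[55] read 'c'  n4⇒n5
[56] read 'd'  n5⇒n6
[57] read 'c'  n6⇒n7
[58] read 'a'  n7⇒n8  emit P1@[53:58],P2@[55:58]
[59] read 'c'  n8⇒n9 ·f
[60] read 'd'  n9⇒n10
[61] read 'c'  n10⇒n11
[62] read 'a'  n11⇒n12  emit P2@[59:62]
[63] read 'd'  n12⇒n2 ·f  emit P0@[62:63]

Matches: [[3,2],[7,0],[9,0],[11,0],[14,0],[19,1],[19,2],[22,0],[27,1],[27,2],[28,0],[35,1],[35,2],[36,0],[41,1],[41,2],[43,0],[45,0],[51,0],[53,0],[58,1],[58,2],[62,2],[63,0]]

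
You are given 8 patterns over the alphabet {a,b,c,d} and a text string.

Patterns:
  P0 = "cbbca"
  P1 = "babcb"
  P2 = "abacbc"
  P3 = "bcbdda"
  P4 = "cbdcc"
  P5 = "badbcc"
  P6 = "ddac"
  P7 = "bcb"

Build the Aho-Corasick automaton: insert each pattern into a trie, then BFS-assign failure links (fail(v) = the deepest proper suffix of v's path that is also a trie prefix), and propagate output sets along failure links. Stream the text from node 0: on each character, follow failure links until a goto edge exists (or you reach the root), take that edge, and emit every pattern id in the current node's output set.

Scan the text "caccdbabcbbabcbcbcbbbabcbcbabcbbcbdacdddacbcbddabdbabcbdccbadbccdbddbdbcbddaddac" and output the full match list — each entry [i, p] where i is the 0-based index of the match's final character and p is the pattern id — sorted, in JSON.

Build:
Trie (insert patterns):
  n0 'ε': a→11 b→6 c→1 d→29
  n1 'c': b→2
  n2 'cb': b→3 d→22
  n3 'cbb': c→4
  n4 'cbbc': a→5
  n5 'cbbca': ·  [P0 ends]
  n6 'b': a→7 c→17
  n7 'ba': b→8 d→25
  n8 'bab': c→9
  n9 'babc': b→10
  n10 'babcb': ·  [P1 ends]
  n11 'a': b→12
  n12 'ab': a→13
  n13 'aba': c→14
  n14 'abac': b→15
  n15 'abacb': c→16
  n16 'abacbc': ·  [P2 ends]
  n17 'bc': b→18
  n18 'bcb': d→19  [P7 ends]
  n19 'bcbd': d→20
  n20 'bcbdd': a→21
  n21 'bcbdda': ·  [P3 ends]
  n22 'cbd': c→23
  n23 'cbdc': c→24
  n24 'cbdcc': ·  [P4 ends]
  n25 'bad': b→26
  n26 'badb': c→27
  n27 'badbc': c→28
  n28 'badbcc': ·  [P5 ends]
  n29 'd': d→30
  n30 'dd': a→31
  n31 'dda': c→32
  n32 'ddac': ·  [P6 ends]

BFS fail/out derivation:
  n1('c'): parent n0 fail=0; on 'c' 0 → fail=0;  out ∅∪∅=∅
  n6('b'): parent n0 fail=0; on 'b' 0 → fail=0;  out ∅∪∅=∅
  n11('a'): parent n0 fail=0; on 'a' 0 → fail=0;  out ∅∪∅=∅
  n29('d'): parent n0 fail=0; on 'd' 0 → fail=0;  out ∅∪∅=∅
  n2('cb'): parent n1 fail=0; on 'b' 0 → fail=6;  out ∅∪∅=∅
  n7('ba'): parent n6 fail=0; on 'a' 0 → fail=11;  out ∅∪∅=∅
  n12('ab'): parent n11 fail=0; on 'b' 0 → fail=6;  out ∅∪∅=∅
  n17('bc'): parent n6 fail=0; on 'c' 0 → fail=1;  out ∅∪∅=∅
  n30('dd'): parent n29 fail=0; on 'd' 0 → fail=29;  out ∅∪∅=∅
  n3('cbb'): parent n2 fail=6; on 'b' 6→0 → fail=6;  out ∅∪∅=∅
  n8('bab'): parent n7 fail=11; on 'b' 11 → fail=12;  out ∅∪∅=∅
  n13('aba'): parent n12 fail=6; on 'a' 6 → fail=7;  out ∅∪∅=∅
  n18('bcb'): parent n17 fail=1; on 'b' 1 → fail=2;  out {7}∪∅={7}
  n22('cbd'): parent n2 fail=6; on 'd' 6→0 → fail=29;  out ∅∪∅=∅
  n25('bad'): parent n7 fail=11; on 'd' 11→0 → fail=29;  out ∅∪∅=∅
  n31('dda'): parent n30 fail=29; on 'a' 29→0 → fail=11;  out ∅∪∅=∅
  n4('cbbc'): parent n3 fail=6; on 'c' 6 → fail=17;  out ∅∪∅=∅
  n9('babc'): parent n8 fail=12; on 'c' 12→6 → fail=17;  out ∅∪∅=∅
  n14('abac'): parent n13 fail=7; on 'c' 7→11→0 → fail=1;  out ∅∪∅=∅
  n19('bcbd'): parent n18 fail=2; on 'd' 2 → fail=22;  out ∅∪∅=∅
  n23('cbdc'): parent n22 fail=29; on 'c' 29→0 → fail=1;  out ∅∪∅=∅
  n26('badb'): parent n25 fail=29; on 'b' 29→0 → fail=6;  out ∅∪∅=∅
  n32('ddac'): parent n31 fail=11; on 'c' 11→0 → fail=1;  out {6}∪∅={6}
  n5('cbbca'): parent n4 fail=17; on 'a' 17→1→0 → fail=11;  out {0}∪∅={0}
  n10('babcb'): parent n9 fail=17; on 'b' 17 → fail=18;  out {1}∪{7}={1,7}
  n15('abacb'): parent n14 fail=1; on 'b' 1 → fail=2;  out ∅∪∅=∅
  n20('bcbdd'): parent n19 fail=22; on 'd' 22→29 → fail=30;  out ∅∪∅=∅
  n24('cbdcc'): parent n23 fail=1; on 'c' 1→0 → fail=1;  out {4}∪∅={4}
  n27('badbc'): parent n26 fail=6; on 'c' 6 → fail=17;  out ∅∪∅=∅
  n16('abacbc'): parent n15 fail=2; on 'c' 2→6 → fail=17;  out {2}∪∅={2}
  n21('bcbdda'): parent n20 fail=30; on 'a' 30 → fail=31;  out {3}∪∅={3}
  n28('badbcc'): parent n27 fail=17; on 'c' 17→1→0 → fail=1;  out {5}∪∅={5}

Text stream:
[0] read 'c'  n0⇒n1
[1] read 'a'  n1⇒n11 ·f
[2] read 'c'  n11⇒n1 ·f
[3] read 'c'  n1⇒n1 ·f
[4] read 'd'  n1⇒n29 ·f
[5] read 'b'  n29⇒n6 ·f
[6] read 'a'  n6⇒n7
[7] read 'b'  n7⇒n8
[8] read 'c'  n8⇒n9
[9] read 'b'  n9⇒n10  ** P1@[5:9],P7@[7:9]
[10] read 'b'  n10⇒n3 ·f
[11] read 'a'  n3⇒n7 ·f
[12] read 'b'  n7⇒n8
[13] read 'c'  n8⇒n9
[14] read 'b'  n9⇒n10  ** P1@[10:14],P7@[12:14]
[15] read 'c'  n10⇒n17 ·f
[16] read 'b'  n17⇒n18  ** P7@[14:16]
[17] read 'c'  n18⇒n17 ·f
[18] read 'b'  n17⇒n18  ** P7@[16:18]
[19] read 'b'  n18⇒n3 ·f
[20] read 'b'  n3⇒n6 ·f
[21] read 'a'  n6⇒n7
[22] read 'b'  n7⇒n8
[23] read 'c'  n8⇒n9
[24] read 'b'  n9⇒n10  ** P1@[20:24],P7@[22:24]
[25] read 'c'  n10⇒n17 ·f
[26] read 'b'  n17⇒n18  ** P7@[24:26]
[27] read 'a'  n18⇒n7 ·f
[28] read 'b'  n7⇒n8
[29] read 'c'  n8⇒n9
[30] read 'b'  n9⇒n10  ** P1@[26:30],P7@[28:30]
[31] read 'b'  n10⇒n3 ·f
[32] read 'c'  n3⇒n4
[33] read 'b'  n4⇒n18 ·f  ** P7@[31:33]
[34] read 'd'  n18⇒n19
[35] read 'a'  n19⇒n11 ·f
[36] read 'c'  n11⇒n1 ·f
[37] read 'd'  n1⇒n29 ·f
[38] read 'd'  n29⇒n30
[39] read 'd'  n30⇒n30 ·f
[40] read 'a'  n30⇒n31
[41] read 'c'  n31⇒n32  ** P6@[38:41]
[42] read 'b'  n32⇒n2 ·f
[43] read 'c'  n2⇒n17 ·f
[44] read 'b'  n17⇒n18  ** P7@[42:44]
[45] read 'd'  n18⇒n19
[46] read 'd'  n19⇒n20
[47] read 'a'  n20⇒n21  ** P3@[42:47]
[48] read 'b'  n21⇒n12 ·f
[49] read 'd'  n12⇒n29 ·f
[50] read 'b'  n29⇒n6 ·f
[51] read 'a'  n6⇒n7
[52] read 'b'  n7⇒n8
[53] read 'c'  n8⇒n9
[54] read 'b'  n9⇒n10  ** P1@[50:54],P7@[52:54]
[55] read 'd'  n10⇒n19 ·f
[56] read 'c'  n19⇒n23 ·f
[57] read 'c'  n23⇒n24  ** P4@[53:57]
[58] read 'b'  n24⇒n2 ·f
[59] read 'a'  n2⇒n7 ·f
[60] read 'd'  n7⇒n25
[61] read 'b'  n25⇒n26
[62] read 'c'  n26⇒n27
[63] read 'c'  n27⇒n28  ** P5@[58:63]
[64] read 'd'  n28⇒n29 ·f
[65] read 'b'  n29⇒n6 ·f
[66] read 'd'  n6⇒n29 ·f
[67] read 'd'  n29⇒n30
[68] read 'b'  n30⇒n6 ·f
[69] read 'd'  n6⇒n29 ·f
[70] read 'b'  n29⇒n6 ·f
[71] read 'c'  n6⇒n17
[72] read 'b'  n17⇒n18  ** P7@[70:72]
[73] read 'd'  n18⇒n19
[74] read 'd'  n19⇒n20
[75] read 'a'  n20⇒n21  ** P3@[70:75]
[76] read 'd'  n21⇒n29 ·f
[77] read 'd'  n29⇒n30
[78] read 'a'  n30⇒n31
[79] read 'c'  n31⇒n32  ** P6@[76:79]

Matches: [[9,1],[9,7],[14,1],[14,7],[16,7],[18,7],[24,1],[24,7],[26,7],[30,1],[30,7],[33,7],[41,6],[44,7],[47,3],[54,1],[54,7],[57,4],[63,5],[72,7],[75,3],[79,6]]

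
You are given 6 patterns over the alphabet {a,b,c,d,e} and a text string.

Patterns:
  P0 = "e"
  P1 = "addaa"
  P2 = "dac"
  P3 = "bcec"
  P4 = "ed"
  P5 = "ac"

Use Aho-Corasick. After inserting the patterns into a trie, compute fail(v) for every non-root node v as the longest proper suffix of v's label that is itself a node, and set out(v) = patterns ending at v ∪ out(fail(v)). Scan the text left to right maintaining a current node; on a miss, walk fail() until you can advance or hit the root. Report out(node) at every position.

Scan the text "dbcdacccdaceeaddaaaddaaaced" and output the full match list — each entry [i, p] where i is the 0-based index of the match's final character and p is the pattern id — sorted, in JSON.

Build:
Trie (insert patterns):
  0='ε' goto a→2 b→10 d→7 e→1
  1='e' goto d→14  ←P0
  2='a' goto c→15 d→3
  3='ad' goto d→4
  4='add' goto a→5
  5='adda' goto a→6
  6='addaa' goto ·  ←P1
  7='d' goto a→8
  8='da' goto c→9
  9='dac' goto ·  ←P2
  10='b' goto c→11
  11='bc' goto e→12
  12='bce' goto c→13
  13='bcec' goto ·  ←P3
  14='ed' goto ·  ←P4
  15='ac' goto ·  ←P5

BFS fail/out derivation:
  fail(1) 'e': from fail(0)=0 chase 'e': 0 ⇒ 0;  out={0}∪out(0)={0}
  fail(2) 'a': from fail(0)=0 chase 'a': 0 ⇒ 0;  out=∅∪out(0)=∅
  fail(7) 'd': from fail(0)=0 chase 'd': 0 ⇒ 0;  out=∅∪out(0)=∅
  fail(10) 'b': from fail(0)=0 chase 'b': 0 ⇒ 0;  out=∅∪out(0)=∅
  fail(3) 'ad': from fail(2)=0 chase 'd': 0 ⇒ 7;  out=∅∪out(7)=∅
  fail(8) 'da': from fail(7)=0 chase 'a': 0 ⇒ 2;  out=∅∪out(2)=∅
  fail(11) 'bc': from fail(10)=0 chase 'c': 0 ⇒ 0;  out=∅∪out(0)=∅
  fail(14) 'ed': from fail(1)=0 chase 'd': 0 ⇒ 7;  out={4}∪out(7)={4}
  fail(15) 'ac': from fail(2)=0 chase 'c': 0 ⇒ 0;  out={5}∪out(0)={5}
  fail(4) 'add': from fail(3)=7 chase 'd': 7→0 ⇒ 7;  out=∅∪out(7)=∅
  fail(9) 'dac': from fail(8)=2 chase 'c': 2 ⇒ 15;  out={2}∪out(15)={2,5}
  fail(12) 'bce': from fail(11)=0 chase 'e': 0 ⇒ 1;  out=∅∪out(1)={0}
  fail(5) 'adda': from fail(4)=7 chase 'a': 7 ⇒ 8;  out=∅∪out(8)=∅
  fail(13) 'bcec': from fail(12)=1 chase 'c': 1→0 ⇒ 0;  out={3}∪out(0)={3}
  fail(6) 'addaa': from fail(5)=8 chase 'a': 8→2→0 ⇒ 2;  out={1}∪out(2)={1}

Run:
[0] read 'd'  n0⇒n7
[1] read 'b'  n7⇒n10 ·f
[2] read 'c'  n10⇒n11
[3] read 'd'  n11⇒n7 ·f
[4] read 'a'  n7⇒n8
[5] read 'c'  n8⇒n9  ** P2@[3:5],P5@[4:5]
[6] read 'c'  n9⇒n0 ·f
[7] read 'c'  n0⇒n0
[8] read 'd'  n0⇒n7
[9] read 'a'  n7⇒n8
[10] read 'c'  n8⇒n9  ** P2@[8:10],P5@[9:10]
[11] read 'e'  n9⇒n1 ·f  ** P0@[11:11]
[12] read 'e'  n1⇒n1 ·f  ** P0@[12:12]
[13] read 'a'  n1⇒n2 ·f
[14] read 'd'  n2⇒n3
[15] read 'd'  n3⇒n4
[16] read 'a'  n4⇒n5
[17] read 'a'  n5⇒n6  ** P1@[13:17]
[18] read 'a'  n6⇒n2 ·f
[19] read 'd'  n2⇒n3
[20] read 'd'  n3⇒n4
[21] read 'a'  n4⇒n5
[22] read 'a'  n5⇒n6  ** P1@[18:22]
[23] read 'a'  n6⇒n2 ·f
[24] read 'c'  n2⇒n15  ** P5@[23:24]
[25] read 'e'  n15⇒n1 ·f  ** P0@[25:25]
[26] read 'd'  n1⇒n14  ** P4@[25:26]

Result: [[5,2],[5,5],[10,2],[10,5],[11,0],[12,0],[17,1],[22,1],[24,5],[25,0],[26,4]]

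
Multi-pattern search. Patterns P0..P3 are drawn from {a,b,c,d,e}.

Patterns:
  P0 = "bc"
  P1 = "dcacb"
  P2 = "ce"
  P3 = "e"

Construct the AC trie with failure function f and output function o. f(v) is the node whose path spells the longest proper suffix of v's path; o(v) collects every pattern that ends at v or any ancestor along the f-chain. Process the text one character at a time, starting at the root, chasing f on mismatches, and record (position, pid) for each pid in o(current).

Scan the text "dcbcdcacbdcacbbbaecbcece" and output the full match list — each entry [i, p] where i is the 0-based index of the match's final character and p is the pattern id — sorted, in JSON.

Build:
Trie (insert patterns):
  0='ε' goto b→1 c→8 d→3 e→10
  1='b' goto c→2
  2='bc' goto ·  ←P0
  3='d' goto c→4
  4='dc' goto a→5
  5='dca' goto c→6
  6='dcac' goto b→7
  7='dcacb' goto ·  ←P1
  8='c' goto e→9
  9='ce' goto ·  ←P2
  10='e' goto ·  ←P3

BFS fail/out derivation:
  n1('b'): parent n0 fail=0; on 'b' 0 → fail=0;  out ∅∪∅=∅
  n3('d'): parent n0 fail=0; on 'd' 0 → fail=0;  out ∅∪∅=∅
  n8('c'): parent n0 fail=0; on 'c' 0 → fail=0;  out ∅∪∅=∅
  n10('e'): parent n0 fail=0; on 'e' 0 → fail=0;  out {3}∪∅={3}
  n2('bc'): parent n1 fail=0; on 'c' 0 → fail=8;  out {0}∪∅={0}
  n4('dc'): parent n3 fail=0; on 'c' 0 → fail=8;  out ∅∪∅=∅
  n9('ce'): parent n8 fail=0; on 'e' 0 → fail=10;  out {2}∪{3}={2,3}
  n5('dca'): parent n4 fail=8; on 'a' 8→0 → fail=0;  out ∅∪∅=∅
  n6('dcac'): parent n5 fail=0; on 'c' 0 → fail=8;  out ∅∪∅=∅
  n7('dcacb'): parent n6 fail=8; on 'b' 8→0 → fail=1;  out {1}∪∅={1}

Run:
[0] read 'd'  n0⇒n3
[1] read 'c'  n3⇒n4
[2] read 'b'  n4⇒n1 ·f
[3] read 'c'  n1⇒n2  emit P0@[2:3]
[4] read 'd'  n2⇒n3 ·f
[5] read 'c'  n3⇒n4
[6] read 'a'  n4⇒n5
[7] read 'c'  n5⇒n6
[8] read 'b'  n6⇒n7  emit P1@[4:8]
[9] read 'd'  n7⇒n3 ·f
[10] read 'c'  n3⇒n4
[11] read 'a'  n4⇒n5
[12] read 'c'  n5⇒n6
[13] read 'b'  n6⇒n7  emit P1@[9:13]
[14] read 'b'  n7⇒n1 ·f
[15] read 'b'  n1⇒n1 ·f
[16] read 'a'  n1⇒n0 ·f
[17] read 'e'  n0⇒n10  emit P3@[17:17]
[18] read 'c'  n10⇒n8 ·f
[19] read 'b'  n8⇒n1 ·f
[20] read 'c'  n1⇒n2  emit P0@[19:20]
[21] read 'e'  n2⇒n9 ·f  emit P2@[20:21],P3@[21:21]
[22] read 'c'  n9⇒n8 ·f
[23] read 'e'  n8⇒n9  emit P2@[22:23],P3@[23:23]

All matches (sorted): [[3,0],[8,1],[13,1],[17,3],[20,0],[21,2],[21,3],[23,2],[23,3]]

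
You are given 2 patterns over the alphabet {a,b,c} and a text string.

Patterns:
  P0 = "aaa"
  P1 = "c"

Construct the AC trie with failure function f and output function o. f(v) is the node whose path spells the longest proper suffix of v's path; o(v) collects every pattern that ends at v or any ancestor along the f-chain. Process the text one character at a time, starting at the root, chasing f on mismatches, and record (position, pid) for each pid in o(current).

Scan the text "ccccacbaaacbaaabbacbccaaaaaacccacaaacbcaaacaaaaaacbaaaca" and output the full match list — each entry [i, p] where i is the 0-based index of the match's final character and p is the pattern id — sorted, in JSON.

Build automaton:
Trie nodes:
  n0 'ε': a→1 c→4
  n1 'a': a→2
  n2 'aa': a→3
  n3 'aaa': ·  ←P0
  n4 'c': ·  ←P1

Failure links (BFS by depth):
  fail(1) 'a': from fail(0)=0 chase 'a': 0 ⇒ 0;  out=∅∪out(0)=∅
  fail(4) 'c': from fail(0)=0 chase 'c': 0 ⇒ 0;  out={1}∪out(0)={1}
  fail(2) 'aa': from fail(1)=0 chase 'a': 0 ⇒ 1;  out=∅∪out(1)=∅
  fail(3) 'aaa': from fail(2)=1 chase 'a': 1 ⇒ 2;  out={0}∪out(2)={0}

Run:
i=0 'c': node 0→4  emit P1@[0:0]
i=1 'c': node 4→4 ·f  emit P1@[1:1]
i=2 'c': node 4→4 ·f  emit P1@[2:2]
i=3 'c': node 4→4 ·f  emit P1@[3:3]
i=4 'a': node 4→1 ·f
i=5 'c': node 1→4 ·f  emit P1@[5:5]
i=6 'b': node 4→0 ·f
i=7 'a': node 0→1
i=8 'a': node 1→2
i=9 'a': node 2→3  emit P0@[7:9]
i=10 'c': node 3→4 ·f  emit P1@[10:10]
i=11 'b': node 4→0 ·f
i=12 'a': node 0→1
i=13 'a': node 1→2
i=14 'a': node 2→3  emit P0@[12:14]
i=15 'b': node 3→0 ·f
i=16 'b': node 0→0
i=17 'a': node 0→1
i=18 'c': node 1→4 ·f  emit P1@[18:18]
i=19 'b': node 4→0 ·f
i=20 'c': node 0→4  emit P1@[20:20]
i=21 'c': node 4→4 ·f  emit P1@[21:21]
i=22 'a': node 4→1 ·f
i=23 'a': node 1→2
i=24 'a': node 2→3  emit P0@[22:24]
i=25 'a': node 3→3 ·f  emit P0@[23:25]
i=26 'a': node 3→3 ·f  emit P0@[24:26]
i=27 'a': node 3→3 ·f  emit P0@[25:27]
i=28 'c': node 3→4 ·f  emit P1@[28:28]
i=29 'c': node 4→4 ·f  emit P1@[29:29]
i=30 'c': node 4→4 ·f  emit P1@[30:30]
i=31 'a': node 4→1 ·f
i=32 'c': node 1→4 ·f  emit P1@[32:32]
i=33 'a': node 4→1 ·f
i=34 'a': node 1→2
i=35 'a': node 2→3  emit P0@[33:35]
i=36 'c': node 3→4 ·f  emit P1@[36:36]
i=37 'b': node 4→0 ·f
i=38 'c': node 0→4  emit P1@[38:38]
i=39 'a': node 4→1 ·f
i=40 'a': node 1→2
i=41 'a': node 2→3  emit P0@[39:41]
i=42 'c': node 3→4 ·f  emit P1@[42:42]
i=43 'a': node 4→1 ·f
i=44 'a': node 1→2
i=45 'a': node 2→3  emit P0@[43:45]
i=46 'a': node 3→3 ·f  emit P0@[44:46]
i=47 'a': node 3→3 ·f  emit P0@[45:47]
i=48 'a': node 3→3 ·f  emit P0@[46:48]
i=49 'c': node 3→4 ·f  emit P1@[49:49]
i=50 'b': node 4→0 ·f
i=51 'a': node 0→1
i=52 'a': node 1→2
i=53 'a': node 2→3  emit P0@[51:53]
i=54 'c': node 3→4 ·f  emit P1@[54:54]
i=55 'a': node 4→1 ·f

Result: [[0,1],[1,1],[2,1],[3,1],[5,1],[9,0],[10,1],[14,0],[18,1],[20,1],[21,1],[24,0],[25,0],[26,0],[27,0],[28,1],[29,1],[30,1],[32,1],[35,0],[36,1],[38,1],[41,0],[42,1],[45,0],[46,0],[47,0],[48,0],[49,1],[53,0],[54,1]]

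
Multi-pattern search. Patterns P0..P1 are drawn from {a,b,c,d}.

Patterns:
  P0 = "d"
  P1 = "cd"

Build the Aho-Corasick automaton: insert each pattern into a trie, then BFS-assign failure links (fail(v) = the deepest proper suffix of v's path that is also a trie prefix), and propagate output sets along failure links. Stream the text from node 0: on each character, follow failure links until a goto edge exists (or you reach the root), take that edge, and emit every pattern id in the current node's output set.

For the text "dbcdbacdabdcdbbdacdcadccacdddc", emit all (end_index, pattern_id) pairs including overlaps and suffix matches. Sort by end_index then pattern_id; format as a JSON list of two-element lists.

Construct AC machine:
Trie nodes:
  n0 'ε': c→2 d→1
  n1 'd': ·  [P0 ends]
  n2 'c': d→3
  n3 'cd': ·  [P1 ends]

BFS fail/out derivation:
  fail(1) 'd': from fail(0)=0 chase 'd': 0 ⇒ 0;  out={0}∪out(0)={0}
  fail(2) 'c': from fail(0)=0 chase 'c': 0 ⇒ 0;  out=∅∪out(0)=∅
  fail(3) 'cd': from fail(2)=0 chase 'd': 0 ⇒ 1;  out={1}∪out(1)={0,1}

Text stream:
i=0 'd': node 0→1  ** P0@[0:0]
i=1 'b': node 1→0 (fail-walked)
i=2 'c': node 0→2
i=3 'd': node 2→3  ** P0@[3:3],P1@[2:3]
i=4 'b': node 3→0 (fail-walked)
i=5 'a': node 0→0
i=6 'c': node 0→2
i=7 'd': node 2→3  ** P0@[7:7],P1@[6:7]
i=8 'a': node 3→0 (fail-walked)
i=9 'b': node 0→0
i=10 'd': node 0→1  ** P0@[10:10]
i=11 'c': node 1→2 (fail-walked)
i=12 'd': node 2→3  ** P0@[12:12],P1@[11:12]
i=13 'b': node 3→0 (fail-walked)
i=14 'b': node 0→0
i=15 'd': node 0→1  ** P0@[15:15]
i=16 'a': node 1→0 (fail-walked)
i=17 'c': node 0→2
i=18 'd': node 2→3  ** P0@[18:18],P1@[17:18]
i=19 'c': node 3→2 (fail-walked)
i=20 'a': node 2→0 (fail-walked)
i=21 'd': node 0→1  ** P0@[21:21]
i=22 'c': node 1→2 (fail-walked)
i=23 'c': node 2→2 (fail-walked)
i=24 'a': node 2→0 (fail-walked)
i=25 'c': node 0→2
i=26 'd': node 2→3  ** P0@[26:26],P1@[25:26]
i=27 'd': node 3→1 (fail-walked)  ** P0@[27:27]
i=28 'd': node 1→1 (fail-walked)  ** P0@[28:28]
i=29 'c': node 1→2 (fail-walked)

All matches (sorted): [[0,0],[3,0],[3,1],[7,0],[7,1],[10,0],[12,0],[12,1],[15,0],[18,0],[18,1],[21,0],[26,0],[26,1],[27,0],[28,0]]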